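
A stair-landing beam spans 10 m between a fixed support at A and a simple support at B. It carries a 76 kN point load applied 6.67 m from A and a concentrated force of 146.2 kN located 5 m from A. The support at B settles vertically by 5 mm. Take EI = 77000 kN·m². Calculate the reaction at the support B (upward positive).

Take the reaction at B as the redundant and release it; the primary structure is a cantilever fixed at A.
Primary-structure tip deflection at B by superposition:
  point load 76 at a = 6.67: Pa²(3L − a)/(6EI) = 13147/EI
  point load 146.2 at a = 5: Pa²(3L − a)/(6EI) = 15229/EI
  δ_0 = 28376/EI
Tip deflection under a unit load at B: L³/(3EI) = 333.3/EI.
With EI = 77000 kN·m²: δ_0 = 0.36852 m and δ_{BB} = 0.004329 m/kN.
Compatibility — the beam at B must follow the support down by 0.005 m: δ_0 − R_B·δ_{BB} = 0.005, so R_B = (0.36852 − 0.005)/0.004329 = 83.97 kN.

R_B = 83.97 kN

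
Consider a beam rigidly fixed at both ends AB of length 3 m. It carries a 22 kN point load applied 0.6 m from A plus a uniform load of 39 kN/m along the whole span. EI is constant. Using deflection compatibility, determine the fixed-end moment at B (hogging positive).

M_B = 31.36 kN·m

Release both end moments; the primary structure is a simply-supported span AB with redundants M_A and M_B.
Simple-span end rotations at A and B under the given loads:
  at A: point load 22 at a = 0.6: Pab(L + b)/(6LEI) = 9.504/EI
  at B: point load 22 at a = 0.6: Pab(L + a)/(6LEI) = 6.336/EI
  at A: UDL 39: wL³/(24EI) = 43.88/EI
  at B: UDL 39: wL³/(24EI) = 43.88/EI
  θ_A0 = 53.38/EI,  θ_B0 = 50.21/EI
Flexibility coefficients: a unit moment at one end gives L/(3EI) there and L/(6EI) at the far end, so f₁₁ = f₂₂ = 1/EI and f₁₂ = f₂₁ = 0.5/EI.
Compatibility — zero rotation at each built-in end:
  1 M_A + 0.5 M_B = 53.38
  0.5 M_A + 1 M_B = 50.21
Solving the pair gives M_A = 37.7 kN·m and M_B = 31.36 kN·m (hogging).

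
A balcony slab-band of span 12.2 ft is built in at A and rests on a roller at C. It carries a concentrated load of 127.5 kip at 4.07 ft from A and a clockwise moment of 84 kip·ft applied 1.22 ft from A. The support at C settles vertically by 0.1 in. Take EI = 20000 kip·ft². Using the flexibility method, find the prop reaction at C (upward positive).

R_C = 20.6 kip

Choose R_C as the redundant. The primary structure is the cantilever fixed at A.
Primary-structure tip deflection at C by superposition:
  point load 127.5 at a = 4.07: Pa²(3L − a)/(6EI) = 11451/EI
  clockwise couple 84 at a = 1.22: M₀a(2L − a)/(2EI) = 1188/EI
  δ_0 = 12638/EI
Tip deflection under a unit load at C: L³/(3EI) = 605.3/EI.
With EI = 20000 kip·ft²: δ_0 = 0.63192 ft and δ_{CC} = 0.030264 ft/kip.
Compatibility — the beam at C must follow the support down by 0.008333 ft: δ_0 − R_C·δ_{CC} = 0.008333, so R_C = (0.63192 − 0.008333)/0.030264 = 20.6 kip.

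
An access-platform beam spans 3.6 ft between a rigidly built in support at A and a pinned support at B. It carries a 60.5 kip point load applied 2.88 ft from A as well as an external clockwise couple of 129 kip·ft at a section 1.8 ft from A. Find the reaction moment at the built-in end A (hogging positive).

M_A = 4.784 kip·ft

Choose R_B as the redundant. The primary structure is the cantilever fixed at A.
Downward deflection at the released point B due to the loads:
  point load 60.5 at a = 2.88: Pa²(3L − a)/(6EI) = 662.4/EI
  clockwise couple 129 at a = 1.8: M₀a(2L − a)/(2EI) = 626.9/EI
  δ_0 = 1289/EI
Tip deflection under a unit load at B: L³/(3EI) = 15.55/EI.
The prop prevents deflection at B: R_B = δ_0/δ_{BB} = 1289/15.55 = 82.9 kip.
Moment equilibrium about A: M_A = Σ(load moments about A) − R_B·L = 303.2 − 82.9×3.6 = 4.784 kip·ft.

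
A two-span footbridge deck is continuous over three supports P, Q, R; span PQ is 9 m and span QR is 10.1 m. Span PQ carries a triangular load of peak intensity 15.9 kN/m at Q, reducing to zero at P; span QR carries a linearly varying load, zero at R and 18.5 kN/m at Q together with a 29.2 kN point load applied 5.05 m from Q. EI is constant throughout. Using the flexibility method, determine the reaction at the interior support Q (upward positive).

Release continuity at Q by inserting a hinge; the redundant is the internal moment M_Q. The primary structure is two simply-supported spans PQ and QR.
Rotations at Q on the released spans (each span's end-slope, ×1/EI):
  span PQ: triangular load, peak 15.9: w₀L³/(45EI) = 257.6/EI
  span QR: triangular load, peak 18.5: w₀L³/(45EI) = 423.6/EI
  span QR: point load 29.2 at a = 5.05: Pab(L + b)/(6LEI) = 186.2/EI
  relative rotation θ_0 = (257.6 + 609.7)/EI = 867.3/EI
A unit hogging moment at Q produces rotation L₁/(3EI) + L₂/(3EI) = 6.367/EI.
Slope continuity at Q: θ_0 = M_Q·6.367/EI, so M_Q = 867.3/6.367 = 136.2 kN·m (hogging).
Span PQ, ΣM about P with M_Q applied at Q: R_Q^{PQ}·9 = 429.3 + 136.2, so R_Q^{PQ} = 62.84 kN and R_P = 71.55 − 62.84 = 8.714 kN.
Span QR, ΣM about R: R_Q^{QR}·10.1 = 776.5 + 136.2, so R_Q^{QR} = 90.37 kN and R_R = 122.6 − 90.37 = 32.25 kN.
R_Q = 62.84 + 90.37 = 153.2 kN.

R_Q = 153.2 kN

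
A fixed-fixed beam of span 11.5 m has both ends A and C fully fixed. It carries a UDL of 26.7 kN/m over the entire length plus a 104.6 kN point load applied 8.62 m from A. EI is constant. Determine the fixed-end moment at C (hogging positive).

M_C = 463.5 kN·m

Take the two fixed-end moments M_A, M_C as redundants; the released structure is the simple span AC.
Simple-span end rotations at A and C under the given loads:
  at A: UDL 26.7: wL³/(24EI) = 1692/EI
  at C: UDL 26.7: wL³/(24EI) = 1692/EI
  at A: point load 104.6 at a = 8.62: Pab(L + b)/(6LEI) = 541.2/EI
  at C: point load 104.6 at a = 8.62: Pab(L + a)/(6LEI) = 757.2/EI
  θ_A0 = 2233/EI,  θ_C0 = 2449/EI
Flexibility coefficients: a unit moment at one end gives L/(3EI) there and L/(6EI) at the far end, so f₁₁ = f₂₂ = 3.833/EI and f₁₂ = f₂₁ = 1.917/EI.
Compatibility — zero rotation at each built-in end:
  3.833 M_A + 1.917 M_C = 2233
  1.917 M_A + 3.833 M_C = 2449
Solving the pair gives M_A = 350.8 kN·m and M_C = 463.5 kN·m (hogging).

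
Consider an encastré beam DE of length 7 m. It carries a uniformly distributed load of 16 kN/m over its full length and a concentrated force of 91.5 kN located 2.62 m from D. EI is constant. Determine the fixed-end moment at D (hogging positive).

M_D = 159.2 kN·m

Take the two fixed-end moments M_D, M_E as redundants; the released structure is the simple span DE.
Simple-span end rotations at D and E under the given loads:
  at D: UDL 16: wL³/(24EI) = 228.7/EI
  at E: UDL 16: wL³/(24EI) = 228.7/EI
  at D: point load 91.5 at a = 2.62: Pab(L + b)/(6LEI) = 284.5/EI
  at E: point load 91.5 at a = 2.62: Pab(L + a)/(6LEI) = 240.5/EI
  θ_D0 = 513.2/EI,  θ_E0 = 469.2/EI
Flexibility coefficients: a unit moment at one end gives L/(3EI) there and L/(6EI) at the far end, so f₁₁ = f₂₂ = 2.333/EI and f₁₂ = f₂₁ = 1.167/EI.
Compatibility — zero rotation at each built-in end:
  2.333 M_D + 1.167 M_E = 513.2
  1.167 M_D + 2.333 M_E = 469.2
Solving the pair gives M_D = 159.2 kN·m and M_E = 121.5 kN·m (hogging).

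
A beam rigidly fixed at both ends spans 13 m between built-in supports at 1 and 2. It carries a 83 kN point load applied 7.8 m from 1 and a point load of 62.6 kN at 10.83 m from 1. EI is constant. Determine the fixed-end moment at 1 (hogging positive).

Release both end moments; the primary structure is a simply-supported span 12 with redundants M_1 and M_2.
End rotations of the released simple span under the applied load (×1/EI):
  at 1: point load 83 at a = 7.8: Pab(L + b)/(6LEI) = 785.5/EI
  at 2: point load 83 at a = 7.8: Pab(L + a)/(6LEI) = 897.7/EI
  at 1: point load 62.6 at a = 10.83: Pab(L + b)/(6LEI) = 286.1/EI
  at 2: point load 62.6 at a = 10.83: Pab(L + a)/(6LEI) = 449.5/EI
  θ_10 = 1072/EI,  θ_20 = 1347/EI
Flexibility coefficients: a unit moment at one end gives L/(3EI) there and L/(6EI) at the far end, so f₁₁ = f₂₂ = 4.333/EI and f₁₂ = f₂₁ = 2.167/EI.
Compatibility — zero rotation at each built-in end:
  4.333 M_1 + 2.167 M_2 = 1072
  2.167 M_1 + 4.333 M_2 = 1347
Solving the pair gives M_1 = 122.5 kN·m and M_2 = 249.7 kN·m (hogging).

M_1 = 122.5 kN·m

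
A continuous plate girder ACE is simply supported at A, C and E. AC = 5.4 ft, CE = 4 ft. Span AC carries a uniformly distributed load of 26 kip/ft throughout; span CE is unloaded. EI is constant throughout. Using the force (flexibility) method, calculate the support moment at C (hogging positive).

Release continuity at C by inserting a hinge; the redundant is the internal moment M_C. The primary structure is two simply-supported spans AC and CE.
End slopes at the hinge C, treating each span as simply supported:
  span AC: UDL 26: wL³/(24EI) = 170.6/EI
  relative rotation θ_0 = (170.6 + 0)/EI = 170.6/EI
A unit hogging moment at C produces rotation L₁/(3EI) + L₂/(3EI) = 3.133/EI.
Slope continuity at C: θ_0 = M_C·3.133/EI, so M_C = 170.6/3.133 = 54.44 kip·ft (hogging).

M_C = 54.44 kip·ft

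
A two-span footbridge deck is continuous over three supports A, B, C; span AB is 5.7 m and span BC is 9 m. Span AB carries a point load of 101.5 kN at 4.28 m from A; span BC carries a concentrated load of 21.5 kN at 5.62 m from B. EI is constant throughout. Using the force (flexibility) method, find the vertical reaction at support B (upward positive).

R_B = 100.3 kN

Insert a hinge at B; M_B is the redundant, and each span becomes simply supported.
Discontinuity in slope at B on the released structure — sum the simple-span end rotations:
  span AB: point load 101.5 at a = 4.28: Pab(L + a)/(6LEI) = 180/EI
  span BC: point load 21.5 at a = 5.62: Pab(L + b)/(6LEI) = 93.63/EI
  relative rotation θ_0 = (180 + 93.63)/EI = 273.6/EI
A unit hogging moment at B produces rotation L₁/(3EI) + L₂/(3EI) = 4.9/EI.
Slope continuity at B: θ_0 = M_B·4.9/EI, so M_B = 273.6/4.9 = 55.85 kN·m (hogging).
Span AB, ΣM about A with M_B applied at B: R_B^{AB}·5.7 = 434.4 + 55.85, so R_B^{AB} = 86.01 kN and R_A = 101.5 − 86.01 = 15.49 kN.
Span BC, ΣM about C: R_B^{BC}·9 = 72.67 + 55.85, so R_B^{BC} = 14.28 kN and R_C = 21.5 − 14.28 = 7.22 kN.
R_B = 86.01 + 14.28 = 100.3 kN.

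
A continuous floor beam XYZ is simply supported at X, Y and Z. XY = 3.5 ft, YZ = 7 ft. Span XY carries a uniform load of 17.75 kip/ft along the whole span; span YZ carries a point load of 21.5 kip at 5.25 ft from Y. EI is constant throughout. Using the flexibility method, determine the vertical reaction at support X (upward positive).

Release continuity at Y by inserting a hinge; the redundant is the internal moment M_Y. The primary structure is two simply-supported spans XY and YZ.
Rotations at Y on the released spans (each span's end-slope, ×1/EI):
  span XY: UDL 17.75: wL³/(24EI) = 31.71/EI
  span YZ: point load 21.5 at a = 5.25: Pab(L + b)/(6LEI) = 41.15/EI
  relative rotation θ_0 = (31.71 + 41.15)/EI = 72.86/EI
A unit hogging moment at Y produces rotation L₁/(3EI) + L₂/(3EI) = 3.5/EI.
Slope continuity at Y: θ_0 = M_Y·3.5/EI, so M_Y = 72.86/3.5 = 20.82 kip·ft (hogging).
Span XY, ΣM about X with M_Y applied at Y: R_Y^{XY}·3.5 = 108.7 + 20.82, so R_Y^{XY} = 37.01 kip and R_X = 62.12 − 37.01 = 25.11 kip.

R_X = 25.11 kip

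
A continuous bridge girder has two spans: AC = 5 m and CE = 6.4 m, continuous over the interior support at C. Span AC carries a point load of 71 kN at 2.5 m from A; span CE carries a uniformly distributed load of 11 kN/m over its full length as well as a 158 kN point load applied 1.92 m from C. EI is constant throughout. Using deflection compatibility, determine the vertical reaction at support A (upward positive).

R_A = 3.071 kN

Take M_C as the redundant. Released structure: two simple spans AC and CE with a hinge at C.
End slopes at the hinge C, treating each span as simply supported:
  span AC: point load 71 at a = 2.5: Pab(L + a)/(6LEI) = 110.9/EI
  span CE: UDL 11: wL³/(24EI) = 120.1/EI
  span CE: point load 158 at a = 1.92: Pab(L + b)/(6LEI) = 385.1/EI
  relative rotation θ_0 = (110.9 + 505.2)/EI = 616.2/EI
A unit hogging moment at C produces rotation L₁/(3EI) + L₂/(3EI) = 3.8/EI.
Slope continuity at C: θ_0 = M_C·3.8/EI, so M_C = 616.2/3.8 = 162.1 kN·m (hogging).
Span AC, ΣM about A with M_C applied at C: R_C^{AC}·5 = 177.5 + 162.1, so R_C^{AC} = 67.93 kN and R_A = 71 − 67.93 = 3.071 kN.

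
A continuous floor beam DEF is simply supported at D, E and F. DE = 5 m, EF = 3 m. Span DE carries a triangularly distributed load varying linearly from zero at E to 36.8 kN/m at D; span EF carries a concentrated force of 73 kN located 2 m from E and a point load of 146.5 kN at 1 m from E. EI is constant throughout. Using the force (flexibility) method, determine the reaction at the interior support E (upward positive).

Insert a hinge at E; M_E is the redundant, and each span becomes simply supported.
Discontinuity in slope at E on the released structure — sum the simple-span end rotations:
  span DE: triangular load, peak 36.8: 7w₀L³/(360EI) = 89.44/EI
  span EF: point load 73 at a = 2: Pab(L + b)/(6LEI) = 32.44/EI
  span EF: point load 146.5 at a = 1: Pab(L + b)/(6LEI) = 81.39/EI
  relative rotation θ_0 = (89.44 + 113.8)/EI = 203.3/EI
A unit hogging moment at E produces rotation L₁/(3EI) + L₂/(3EI) = 2.667/EI.
Compatibility: M_E·(L₁+L₂)/(3EI) = θ_0, giving M_E = 76.23 kN·m (hogging).
Span DE, ΣM about D with M_E applied at E: R_E^{DE}·5 = 153.3 + 76.23, so R_E^{DE} = 45.91 kN and R_D = 92 − 45.91 = 46.09 kN.
Span EF, ΣM about F: R_E^{EF}·3 = 366 + 76.23, so R_E^{EF} = 147.4 kN and R_F = 219.5 − 147.4 = 72.09 kN.
R_E = 45.91 + 147.4 = 193.3 kN.

R_E = 193.3 kN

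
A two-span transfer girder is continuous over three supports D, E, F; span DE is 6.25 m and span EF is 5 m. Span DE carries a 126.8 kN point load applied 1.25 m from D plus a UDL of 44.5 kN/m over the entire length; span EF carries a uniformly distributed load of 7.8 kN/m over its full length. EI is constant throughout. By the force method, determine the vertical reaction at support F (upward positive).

Release continuity at E by inserting a hinge; the redundant is the internal moment M_E. The primary structure is two simply-supported spans DE and EF.
Rotations at E on the released spans (each span's end-slope, ×1/EI):
  span DE: point load 126.8 at a = 1.25: Pab(L + a)/(6LEI) = 158.5/EI
  span DE: UDL 44.5: wL³/(24EI) = 452.7/EI
  span EF: UDL 7.8: wL³/(24EI) = 40.62/EI
  relative rotation θ_0 = (611.2 + 40.62)/EI = 651.8/EI
A unit hogging moment at E produces rotation L₁/(3EI) + L₂/(3EI) = 3.75/EI.
Slope continuity at E: θ_0 = M_E·3.75/EI, so M_E = 651.8/3.75 = 173.8 kN·m (hogging).
Span EF, ΣM about F: R_E^{EF}·5 = 97.5 + 173.8, so R_E^{EF} = 54.26 kN and R_F = 39 − 54.26 = -15.26 kN.

R_F = -15.26 kN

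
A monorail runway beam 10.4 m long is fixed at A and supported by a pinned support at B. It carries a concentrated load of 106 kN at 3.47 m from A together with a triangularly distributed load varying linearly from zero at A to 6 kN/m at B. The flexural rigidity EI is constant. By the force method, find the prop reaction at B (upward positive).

Release the roller at B. Primary structure: cantilever fixed at A.
Free-end deflection of the primary structure under the applied loading (downward +):
  point load 106 at a = 3.47: Pa²(3L − a)/(6EI) = 5899/EI
  triangular load, peak 6 at the free end: 11w₀L⁴/(120EI) = 6434/EI
  δ_0 = 12333/EI
Flexibility coefficient — unit upward force at B: δ_{BB} = L³/(3EI) = 375/EI.
The prop prevents deflection at B: R_B = δ_0/δ_{BB} = 12333/375 = 32.89 kN.

R_B = 32.89 kN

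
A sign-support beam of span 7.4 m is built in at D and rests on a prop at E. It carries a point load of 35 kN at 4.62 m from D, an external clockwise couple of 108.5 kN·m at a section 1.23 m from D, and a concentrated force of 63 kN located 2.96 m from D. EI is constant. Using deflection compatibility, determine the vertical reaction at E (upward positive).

Choose R_E as the redundant. The primary structure is the cantilever fixed at D.
Downward deflection at the released point E due to the loads:
  point load 35 at a = 4.62: Pa²(3L − a)/(6EI) = 2189/EI
  clockwise couple 108.5 at a = 1.23: M₀a(2L − a)/(2EI) = 905.5/EI
  point load 63 at a = 2.96: Pa²(3L − a)/(6EI) = 1770/EI
  δ_0 = 4864/EI
Tip deflection under a unit load at E: L³/(3EI) = 135.1/EI.
Compatibility at E: δ_0 − R_E·δ_{EE} = 0, so R_E = 4864/135.1 = 36.01 kN.

R_E = 36.01 kN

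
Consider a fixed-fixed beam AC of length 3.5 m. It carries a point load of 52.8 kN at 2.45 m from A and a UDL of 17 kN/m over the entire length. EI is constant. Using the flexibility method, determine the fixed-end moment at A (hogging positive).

Take the two fixed-end moments M_A, M_C as redundants; the released structure is the simple span AC.
On the primary (simply-supported) span, the end slopes from the loading are:
  at A: point load 52.8 at a = 2.45: Pab(L + b)/(6LEI) = 29.43/EI
  at C: point load 52.8 at a = 2.45: Pab(L + a)/(6LEI) = 38.48/EI
  at A: UDL 17: wL³/(24EI) = 30.37/EI
  at C: UDL 17: wL³/(24EI) = 30.37/EI
  θ_A0 = 59.8/EI,  θ_C0 = 68.85/EI
Flexibility coefficients: a unit moment at one end gives L/(3EI) there and L/(6EI) at the far end, so f₁₁ = f₂₂ = 1.167/EI and f₁₂ = f₂₁ = 0.5833/EI.
Compatibility — zero rotation at each built-in end:
  1.167 M_A + 0.5833 M_C = 59.8
  0.5833 M_A + 1.167 M_C = 68.85
Solving the pair gives M_A = 29 kN·m and M_C = 44.52 kN·m (hogging).

M_A = 29 kN·m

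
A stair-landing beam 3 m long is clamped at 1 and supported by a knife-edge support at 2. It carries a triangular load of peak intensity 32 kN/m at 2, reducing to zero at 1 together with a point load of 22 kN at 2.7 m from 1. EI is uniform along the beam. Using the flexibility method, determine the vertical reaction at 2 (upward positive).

R_2 = 45.11 kN

Take the reaction at 2 as the redundant and release it; the primary structure is a cantilever fixed at 1.
Free-end deflection of the primary structure under the applied loading (downward +):
  triangular load, peak 32 at the free end: 11w₀L⁴/(120EI) = 237.6/EI
  point load 22 at a = 2.7: Pa²(3L − a)/(6EI) = 168.4/EI
  δ_0 = 406/EI
Tip deflection under a unit load at 2: L³/(3EI) = 9/EI.
The prop prevents deflection at 2: R_2 = δ_0/δ_{22} = 406/9 = 45.11 kN.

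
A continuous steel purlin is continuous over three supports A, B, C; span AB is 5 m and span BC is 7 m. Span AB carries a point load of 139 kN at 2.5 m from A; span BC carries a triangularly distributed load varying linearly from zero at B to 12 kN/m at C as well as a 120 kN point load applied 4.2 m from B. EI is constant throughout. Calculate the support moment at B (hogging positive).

Release continuity at B by inserting a hinge; the redundant is the internal moment M_B. The primary structure is two simply-supported spans AB and BC.
Discontinuity in slope at B on the released structure — sum the simple-span end rotations:
  span AB: point load 139 at a = 2.5: Pab(L + a)/(6LEI) = 217.2/EI
  span BC: triangular load, peak 12: 7w₀L³/(360EI) = 80.03/EI
  span BC: point load 120 at a = 4.2: Pab(L + b)/(6LEI) = 329.3/EI
  relative rotation θ_0 = (217.2 + 409.3)/EI = 626.5/EI
A unit hogging moment at B produces rotation L₁/(3EI) + L₂/(3EI) = 4/EI.
Compatibility: M_B·(L₁+L₂)/(3EI) = θ_0, giving M_B = 156.6 kN·m (hogging).

M_B = 156.6 kN·m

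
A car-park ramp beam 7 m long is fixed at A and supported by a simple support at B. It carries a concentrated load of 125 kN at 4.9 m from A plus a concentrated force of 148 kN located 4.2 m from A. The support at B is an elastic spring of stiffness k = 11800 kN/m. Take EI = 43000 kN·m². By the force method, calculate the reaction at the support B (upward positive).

R_B = 130.2 kN

Release the roller at B. Primary structure: cantilever fixed at A.
Deflection at B on the released cantilever, summing each load's contribution:
  point load 125 at a = 4.9: Pa²(3L − a)/(6EI) = 8053/EI
  point load 148 at a = 4.2: Pa²(3L − a)/(6EI) = 7310/EI
  δ_0 = 15363/EI
Flexibility coefficient — unit upward force at B: δ_{BB} = L³/(3EI) = 114.3/EI.
With EI = 43000 kN·m²: δ_0 = 0.35729 m and δ_{BB} = 0.002659 m/kN.
Compatibility — the spring shortens by R_B/k under the reaction it provides: δ_0 − R_B·δ_{BB} = R_B/k. With 1/k = 0.000085 m/kN, R_B = δ_0 / (δ_{BB} + 1/k) = 0.35729 / (0.002659 + 0.000085) = 130.2 kN.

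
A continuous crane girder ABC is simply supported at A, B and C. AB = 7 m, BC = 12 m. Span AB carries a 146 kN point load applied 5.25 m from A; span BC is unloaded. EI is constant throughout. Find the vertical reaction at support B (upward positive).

R_B = 123.5 kN

Insert a hinge at B; M_B is the redundant, and each span becomes simply supported.
Rotations at B on the released spans (each span's end-slope, ×1/EI):
  span AB: point load 146 at a = 5.25: Pab(L + a)/(6LEI) = 391.2/EI
  relative rotation θ_0 = (391.2 + 0)/EI = 391.2/EI
A unit hogging moment at B produces rotation L₁/(3EI) + L₂/(3EI) = 6.333/EI.
Slope continuity at B: θ_0 = M_B·6.333/EI, so M_B = 391.2/6.333 = 61.77 kN·m (hogging).
Span AB, ΣM about A with M_B applied at B: R_B^{AB}·7 = 766.5 + 61.77, so R_B^{AB} = 118.3 kN and R_A = 146 − 118.3 = 27.68 kN.
Span BC, ΣM about C: R_B^{BC}·12 = 0 + 61.77, so R_B^{BC} = 5.148 kN and R_C = 0 − 5.148 = -5.148 kN.
R_B = 118.3 + 5.148 = 123.5 kN.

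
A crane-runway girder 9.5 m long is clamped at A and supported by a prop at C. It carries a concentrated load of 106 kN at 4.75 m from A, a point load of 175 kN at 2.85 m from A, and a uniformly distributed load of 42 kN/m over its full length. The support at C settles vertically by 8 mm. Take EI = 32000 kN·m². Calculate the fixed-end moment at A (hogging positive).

M_A = 967.9 kN·m

Remove the prop at C; the released (primary) structure is a cantilever built in at A.
Primary-structure tip deflection at C by superposition:
  point load 106 at a = 4.75: Pa²(3L − a)/(6EI) = 9467/EI
  point load 175 at a = 2.85: Pa²(3L − a)/(6EI) = 6077/EI
  UDL 42: wL⁴/(8EI) = 42762/EI
  δ_0 = 58305/EI
Tip deflection under a unit load at C: L³/(3EI) = 285.8/EI.
With EI = 32000 kN·m²: δ_0 = 1.822 m and δ_{CC} = 0.008931 m/kN.
Compatibility — the beam at C must follow the support down by 0.008 m: δ_0 − R_C·δ_{CC} = 0.008, so R_C = (1.822 − 0.008)/0.008931 = 203.1 kN.
Moment equilibrium about A: M_A = Σ(load moments about A) − R_C·L = 2898 − 203.1×9.5 = 967.9 kN·m.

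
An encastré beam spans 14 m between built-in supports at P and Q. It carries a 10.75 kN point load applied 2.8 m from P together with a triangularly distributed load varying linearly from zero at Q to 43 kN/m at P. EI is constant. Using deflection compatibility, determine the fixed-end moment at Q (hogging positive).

Take the two fixed-end moments M_P, M_Q as redundants; the released structure is the simple span PQ.
On the primary (simply-supported) span, the end slopes from the loading are:
  at P: point load 10.75 at a = 2.8: Pab(L + b)/(6LEI) = 101.1/EI
  at Q: point load 10.75 at a = 2.8: Pab(L + a)/(6LEI) = 67.42/EI
  at P: triangular load, peak 43: w₀L³/(45EI) = 2622/EI
  at Q: triangular load, peak 43: 7w₀L³/(360EI) = 2294/EI
  θ_P0 = 2723/EI,  θ_Q0 = 2362/EI
Flexibility coefficients: a unit moment at one end gives L/(3EI) there and L/(6EI) at the far end, so f₁₁ = f₂₂ = 4.667/EI and f₁₂ = f₂₁ = 2.333/EI.
Compatibility — zero rotation at each built-in end:
  4.667 M_P + 2.333 M_Q = 2723
  2.333 M_P + 4.667 M_Q = 2362
Solving the pair gives M_P = 440.7 kN·m and M_Q = 285.7 kN·m (hogging).

M_Q = 285.7 kN·m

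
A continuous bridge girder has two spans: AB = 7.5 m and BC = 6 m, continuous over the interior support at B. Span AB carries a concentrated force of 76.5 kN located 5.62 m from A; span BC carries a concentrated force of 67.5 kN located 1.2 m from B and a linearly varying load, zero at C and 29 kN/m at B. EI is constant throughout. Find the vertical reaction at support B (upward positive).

Insert a hinge at B; M_B is the redundant, and each span becomes simply supported.
Rotations at B on the released spans (each span's end-slope, ×1/EI):
  span AB: point load 76.5 at a = 5.62: Pab(L + a)/(6LEI) = 235.7/EI
  span BC: point load 67.5 at a = 1.2: Pab(L + b)/(6LEI) = 116.6/EI
  span BC: triangular load, peak 29: w₀L³/(45EI) = 139.2/EI
  relative rotation θ_0 = (235.7 + 255.8)/EI = 491.5/EI
A unit hogging moment at B produces rotation L₁/(3EI) + L₂/(3EI) = 4.5/EI.
Compatibility: M_B·(L₁+L₂)/(3EI) = θ_0, giving M_B = 109.2 kN·m (hogging).
Span AB, ΣM about A with M_B applied at B: R_B^{AB}·7.5 = 429.9 + 109.2, so R_B^{AB} = 71.89 kN and R_A = 76.5 − 71.89 = 4.613 kN.
Span BC, ΣM about C: R_B^{BC}·6 = 672 + 109.2, so R_B^{BC} = 130.2 kN and R_C = 154.5 − 130.2 = 24.3 kN.
R_B = 71.89 + 130.2 = 202.1 kN.

R_B = 202.1 kN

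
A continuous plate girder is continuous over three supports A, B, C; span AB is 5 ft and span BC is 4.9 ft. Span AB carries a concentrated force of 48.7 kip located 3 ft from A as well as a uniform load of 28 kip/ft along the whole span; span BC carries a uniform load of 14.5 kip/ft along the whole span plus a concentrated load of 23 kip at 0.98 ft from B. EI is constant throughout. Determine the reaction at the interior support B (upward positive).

R_B = 192.5 kip

Insert a hinge at B; M_B is the redundant, and each span becomes simply supported.
Rotations at B on the released spans (each span's end-slope, ×1/EI):
  span AB: point load 48.7 at a = 3: Pab(L + a)/(6LEI) = 77.92/EI
  span AB: UDL 28: wL³/(24EI) = 145.8/EI
  span BC: UDL 14.5: wL³/(24EI) = 71.08/EI
  span BC: point load 23 at a = 0.98: Pab(L + b)/(6LEI) = 26.51/EI
  relative rotation θ_0 = (223.8 + 97.59)/EI = 321.3/EI
A unit hogging moment at B produces rotation L₁/(3EI) + L₂/(3EI) = 3.3/EI.
Slope continuity at B: θ_0 = M_B·3.3/EI, so M_B = 321.3/3.3 = 97.38 kip·ft (hogging).
Span AB, ΣM about A with M_B applied at B: R_B^{AB}·5 = 496.1 + 97.38, so R_B^{AB} = 118.7 kip and R_A = 188.7 − 118.7 = 70 kip.
Span BC, ΣM about C: R_B^{BC}·4.9 = 264.2 + 97.38, so R_B^{BC} = 73.8 kip and R_C = 94.05 − 73.8 = 20.25 kip.
R_B = 118.7 + 73.8 = 192.5 kip.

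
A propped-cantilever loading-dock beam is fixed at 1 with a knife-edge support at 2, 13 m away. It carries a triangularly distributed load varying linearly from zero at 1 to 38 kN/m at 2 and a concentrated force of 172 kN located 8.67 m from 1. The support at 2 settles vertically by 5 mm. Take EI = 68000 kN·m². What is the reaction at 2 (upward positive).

Take the reaction at 2 as the redundant and release it; the primary structure is a cantilever fixed at 1.
Deflection at 2 on the released cantilever, summing each load's contribution:
  triangular load, peak 38 at the free end: 11w₀L⁴/(120EI) = 99487/EI
  point load 172 at a = 8.67: Pa²(3L − a)/(6EI) = 65356/EI
  δ_0 = 164844/EI
Flexibility coefficient — unit upward force at 2: δ_{22} = L³/(3EI) = 732.3/EI.
With EI = 68000 kN·m²: δ_0 = 2.4242 m and δ_{22} = 0.01077 m/kN.
Compatibility — the beam at 2 must follow the support down by 0.005 m: δ_0 − R_2·δ_{22} = 0.005, so R_2 = (2.4242 − 0.005)/0.01077 = 224.6 kN.

R_2 = 224.6 kN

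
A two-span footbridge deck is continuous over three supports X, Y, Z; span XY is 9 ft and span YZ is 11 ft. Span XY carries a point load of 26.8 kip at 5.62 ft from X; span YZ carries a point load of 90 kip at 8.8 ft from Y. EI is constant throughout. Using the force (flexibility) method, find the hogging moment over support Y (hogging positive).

M_Y = 72.95 kip·ft

Take M_Y as the redundant. Released structure: two simple spans XY and YZ with a hinge at Y.
End slopes at the hinge Y, treating each span as simply supported:
  span XY: point load 26.8 at a = 5.62: Pab(L + a)/(6LEI) = 137.8/EI
  span YZ: point load 90 at a = 8.8: Pab(L + b)/(6LEI) = 348.5/EI
  relative rotation θ_0 = (137.8 + 348.5)/EI = 486.3/EI
A unit hogging moment at Y produces rotation L₁/(3EI) + L₂/(3EI) = 6.667/EI.
Slope continuity at Y: θ_0 = M_Y·6.667/EI, so M_Y = 486.3/6.667 = 72.95 kip·ft (hogging).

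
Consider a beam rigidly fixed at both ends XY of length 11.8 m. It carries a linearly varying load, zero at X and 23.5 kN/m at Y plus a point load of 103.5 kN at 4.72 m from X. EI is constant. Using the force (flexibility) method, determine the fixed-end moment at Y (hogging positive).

Release both end moments; the primary structure is a simply-supported span XY with redundants M_X and M_Y.
Simple-span end rotations at X and Y under the given loads:
  at X: triangular load, peak 23.5: 7w₀L³/(360EI) = 750.8/EI
  at Y: triangular load, peak 23.5: w₀L³/(45EI) = 858/EI
  at X: point load 103.5 at a = 4.72: Pab(L + b)/(6LEI) = 922.3/EI
  at Y: point load 103.5 at a = 4.72: Pab(L + a)/(6LEI) = 807/EI
  θ_X0 = 1673/EI,  θ_Y0 = 1665/EI
Flexibility coefficients: a unit moment at one end gives L/(3EI) there and L/(6EI) at the far end, so f₁₁ = f₂₂ = 3.933/EI and f₁₂ = f₂₁ = 1.967/EI.
Compatibility — zero rotation at each built-in end:
  3.933 M_X + 1.967 M_Y = 1673
  1.967 M_X + 3.933 M_Y = 1665
Solving the pair gives M_X = 284.9 kN·m and M_Y = 280.9 kN·m (hogging).

M_Y = 280.9 kN·m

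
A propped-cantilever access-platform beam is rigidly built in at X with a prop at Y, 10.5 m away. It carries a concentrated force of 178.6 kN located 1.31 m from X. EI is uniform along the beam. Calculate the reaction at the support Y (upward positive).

Take the reaction at Y as the redundant and release it; the primary structure is a cantilever fixed at X.
Free-end deflection of the primary structure under the applied loading (downward +):
  point load 178.6 at a = 1.31: Pa²(3L − a)/(6EI) = 1542/EI
Tip deflection under a unit load at Y: L³/(3EI) = 385.9/EI.
The prop prevents deflection at Y: R_Y = δ_0/δ_{YY} = 1542/385.9 = 3.997 kN.

R_Y = 3.997 kN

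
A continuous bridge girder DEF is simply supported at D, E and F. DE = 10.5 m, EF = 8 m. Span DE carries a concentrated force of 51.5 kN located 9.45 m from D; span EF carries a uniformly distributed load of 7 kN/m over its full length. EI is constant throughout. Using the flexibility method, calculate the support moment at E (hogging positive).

M_E = 50.46 kN·m

Take M_E as the redundant. Released structure: two simple spans DE and EF with a hinge at E.
Rotations at E on the released spans (each span's end-slope, ×1/EI):
  span DE: point load 51.5 at a = 9.45: Pab(L + a)/(6LEI) = 161.8/EI
  span EF: UDL 7: wL³/(24EI) = 149.3/EI
  relative rotation θ_0 = (161.8 + 149.3)/EI = 311.2/EI
A unit hogging moment at E produces rotation L₁/(3EI) + L₂/(3EI) = 6.167/EI.
Compatibility: M_E·(L₁+L₂)/(3EI) = θ_0, giving M_E = 50.46 kN·m (hogging).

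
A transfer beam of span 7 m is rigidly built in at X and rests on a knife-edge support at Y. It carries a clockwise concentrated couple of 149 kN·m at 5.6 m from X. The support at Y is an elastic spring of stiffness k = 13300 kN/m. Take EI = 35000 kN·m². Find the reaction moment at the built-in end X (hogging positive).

M_X = -60.73 kN·m

Choose R_Y as the redundant. The primary structure is the cantilever fixed at X.
Free-end deflection of the primary structure under the applied loading (downward +):
  clockwise couple 149 at a = 5.6: M₀a(2L − a)/(2EI) = 3504/EI
Tip deflection under a unit load at Y: L³/(3EI) = 114.3/EI.
With EI = 35000 kN·m²: δ_0 = 0.10013 m and δ_{YY} = 0.003267 m/kN.
Compatibility — the spring shortens by R_Y/k under the reaction it provides: δ_0 − R_Y·δ_{YY} = R_Y/k. With 1/k = 0.000075 m/kN, R_Y = δ_0 / (δ_{YY} + 1/k) = 0.10013 / (0.003267 + 0.000075) = 29.96 kN.
Moment equilibrium about X: M_X = Σ(load moments about X) − R_Y·L = 149 − 29.96×7 = -60.73 kN·m.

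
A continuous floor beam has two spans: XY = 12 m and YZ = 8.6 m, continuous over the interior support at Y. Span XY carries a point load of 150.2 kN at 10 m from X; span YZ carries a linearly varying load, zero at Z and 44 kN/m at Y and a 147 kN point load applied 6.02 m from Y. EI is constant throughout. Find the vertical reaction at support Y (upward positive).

Release continuity at Y by inserting a hinge; the redundant is the internal moment M_Y. The primary structure is two simply-supported spans XY and YZ.
Rotations at Y on the released spans (each span's end-slope, ×1/EI):
  span XY: point load 150.2 at a = 10: Pab(L + a)/(6LEI) = 917.9/EI
  span YZ: triangular load, peak 44: w₀L³/(45EI) = 621.9/EI
  span YZ: point load 147 at a = 6.02: Pab(L + b)/(6LEI) = 494.7/EI
  relative rotation θ_0 = (917.9 + 1117)/EI = 2034/EI
A unit hogging moment at Y produces rotation L₁/(3EI) + L₂/(3EI) = 6.867/EI.
Slope continuity at Y: θ_0 = M_Y·6.867/EI, so M_Y = 2034/6.867 = 296.3 kN·m (hogging).
Span XY, ΣM about X with M_Y applied at Y: R_Y^{XY}·12 = 1502 + 296.3, so R_Y^{XY} = 149.9 kN and R_X = 150.2 − 149.9 = 0.3429 kN.
Span YZ, ΣM about Z: R_Y^{YZ}·8.6 = 1464 + 296.3, so R_Y^{YZ} = 204.7 kN and R_Z = 336.2 − 204.7 = 131.5 kN.
R_Y = 149.9 + 204.7 = 354.5 kN.

R_Y = 354.5 kN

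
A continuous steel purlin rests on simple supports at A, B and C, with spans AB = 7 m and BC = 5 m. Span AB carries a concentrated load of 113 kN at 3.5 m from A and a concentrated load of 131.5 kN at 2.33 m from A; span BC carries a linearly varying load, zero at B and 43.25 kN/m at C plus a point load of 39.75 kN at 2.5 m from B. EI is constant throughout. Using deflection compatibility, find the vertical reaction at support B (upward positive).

Insert a hinge at B; M_B is the redundant, and each span becomes simply supported.
Discontinuity in slope at B on the released structure — sum the simple-span end rotations:
  span AB: point load 113 at a = 3.5: Pab(L + a)/(6LEI) = 346.1/EI
  span AB: point load 131.5 at a = 2.33: Pab(L + a)/(6LEI) = 317.9/EI
  span BC: triangular load, peak 43.25: 7w₀L³/(360EI) = 105.1/EI
  span BC: point load 39.75 at a = 2.5: Pab(L + b)/(6LEI) = 62.11/EI
  relative rotation θ_0 = (663.9 + 167.2)/EI = 831.1/EI
A unit hogging moment at B produces rotation L₁/(3EI) + L₂/(3EI) = 4/EI.
Slope continuity at B: θ_0 = M_B·4/EI, so M_B = 831.1/4 = 207.8 kN·m (hogging).
Span AB, ΣM about A with M_B applied at B: R_B^{AB}·7 = 701.9 + 207.8, so R_B^{AB} = 130 kN and R_A = 244.5 − 130 = 114.5 kN.
Span BC, ΣM about C: R_B^{BC}·5 = 279.6 + 207.8, so R_B^{BC} = 97.47 kN and R_C = 147.9 − 97.47 = 50.4 kN.
R_B = 130 + 97.47 = 227.4 kN.

R_B = 227.4 kN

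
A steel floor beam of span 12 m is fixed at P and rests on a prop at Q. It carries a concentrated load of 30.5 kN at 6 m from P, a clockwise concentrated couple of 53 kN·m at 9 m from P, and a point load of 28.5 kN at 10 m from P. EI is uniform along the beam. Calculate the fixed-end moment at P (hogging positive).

Choose R_Q as the redundant. The primary structure is the cantilever fixed at P.
Primary-structure tip deflection at Q by superposition:
  point load 30.5 at a = 6: Pa²(3L − a)/(6EI) = 5490/EI
  clockwise couple 53 at a = 9: M₀a(2L − a)/(2EI) = 3578/EI
  point load 28.5 at a = 10: Pa²(3L − a)/(6EI) = 12350/EI
  δ_0 = 21418/EI
Tip deflection under a unit load at Q: L³/(3EI) = 576/EI.
The prop prevents deflection at Q: R_Q = δ_0/δ_{QQ} = 21418/576 = 37.18 kN.
Moment equilibrium about P: M_P = Σ(load moments about P) − R_Q·L = 521 − 37.18×12 = 74.8 kN·m.

M_P = 74.8 kN·m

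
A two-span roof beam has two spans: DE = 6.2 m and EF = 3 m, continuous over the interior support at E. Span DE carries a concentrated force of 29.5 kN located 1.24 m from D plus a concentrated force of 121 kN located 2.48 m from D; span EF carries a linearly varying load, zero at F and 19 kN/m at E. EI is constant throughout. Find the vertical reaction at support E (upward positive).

Take M_E as the redundant. Released structure: two simple spans DE and EF with a hinge at E.
Discontinuity in slope at E on the released structure — sum the simple-span end rotations:
  span DE: point load 29.5 at a = 1.24: Pab(L + a)/(6LEI) = 36.29/EI
  span DE: point load 121 at a = 2.48: Pab(L + a)/(6LEI) = 260.5/EI
  span EF: triangular load, peak 19: w₀L³/(45EI) = 11.4/EI
  relative rotation θ_0 = (296.8 + 11.4)/EI = 308.2/EI
A unit hogging moment at E produces rotation L₁/(3EI) + L₂/(3EI) = 3.067/EI.
Slope continuity at E: θ_0 = M_E·3.067/EI, so M_E = 308.2/3.067 = 100.5 kN·m (hogging).
Span DE, ΣM about D with M_E applied at E: R_E^{DE}·6.2 = 336.7 + 100.5, so R_E^{DE} = 70.51 kN and R_D = 150.5 − 70.51 = 79.99 kN.
Span EF, ΣM about F: R_E^{EF}·3 = 57 + 100.5, so R_E^{EF} = 52.5 kN and R_F = 28.5 − 52.5 = -24 kN.
R_E = 70.51 + 52.5 = 123 kN.

R_E = 123 kN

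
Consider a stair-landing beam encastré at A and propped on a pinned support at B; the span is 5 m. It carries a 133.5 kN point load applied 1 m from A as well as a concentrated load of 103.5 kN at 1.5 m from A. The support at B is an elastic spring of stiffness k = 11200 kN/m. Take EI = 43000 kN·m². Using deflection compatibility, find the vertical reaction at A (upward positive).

Choose R_B as the redundant. The primary structure is the cantilever fixed at A.
Primary-structure tip deflection at B by superposition:
  point load 133.5 at a = 1: Pa²(3L − a)/(6EI) = 311.5/EI
  point load 103.5 at a = 1.5: Pa²(3L − a)/(6EI) = 524/EI
  δ_0 = 835.5/EI
Flexibility coefficient — unit upward force at B: δ_{BB} = L³/(3EI) = 41.67/EI.
With EI = 43000 kN·m²: δ_0 = 0.01943 m and δ_{BB} = 0.000969 m/kN.
Compatibility — the spring shortens by R_B/k under the reaction it provides: δ_0 − R_B·δ_{BB} = R_B/k. With 1/k = 0.000089 m/kN, R_B = δ_0 / (δ_{BB} + 1/k) = 0.01943 / (0.000969 + 0.000089) = 18.36 kN.
Vertical equilibrium: R_A = ΣP − R_B = 237 − 18.36 = 218.6 kN.

R_A = 218.6 kN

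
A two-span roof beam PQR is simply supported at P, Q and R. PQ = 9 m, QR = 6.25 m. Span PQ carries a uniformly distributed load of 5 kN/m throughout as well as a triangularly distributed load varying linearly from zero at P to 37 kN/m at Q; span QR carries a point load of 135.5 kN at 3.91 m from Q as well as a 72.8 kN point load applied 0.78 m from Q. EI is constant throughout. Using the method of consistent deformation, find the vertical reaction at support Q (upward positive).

R_Q = 308.3 kN

Release continuity at Q by inserting a hinge; the redundant is the internal moment M_Q. The primary structure is two simply-supported spans PQ and QR.
Rotations at Q on the released spans (each span's end-slope, ×1/EI):
  span PQ: UDL 5: wL³/(24EI) = 151.9/EI
  span PQ: triangular load, peak 37: w₀L³/(45EI) = 599.4/EI
  span QR: point load 135.5 at a = 3.91: Pab(L + b)/(6LEI) = 284/EI
  span QR: point load 72.8 at a = 0.78: Pab(L + b)/(6LEI) = 97.08/EI
  relative rotation θ_0 = (751.3 + 381.1)/EI = 1132/EI
A unit hogging moment at Q produces rotation L₁/(3EI) + L₂/(3EI) = 5.083/EI.
Compatibility: M_Q·(L₁+L₂)/(3EI) = θ_0, giving M_Q = 222.8 kN·m (hogging).
Span PQ, ΣM about P with M_Q applied at Q: R_Q^{PQ}·9 = 1202 + 222.8, so R_Q^{PQ} = 158.3 kN and R_P = 211.5 − 158.3 = 53.25 kN.
Span QR, ΣM about R: R_Q^{QR}·6.25 = 715.3 + 222.8, so R_Q^{QR} = 150.1 kN and R_R = 208.3 − 150.1 = 58.21 kN.
R_Q = 158.3 + 150.1 = 308.3 kN.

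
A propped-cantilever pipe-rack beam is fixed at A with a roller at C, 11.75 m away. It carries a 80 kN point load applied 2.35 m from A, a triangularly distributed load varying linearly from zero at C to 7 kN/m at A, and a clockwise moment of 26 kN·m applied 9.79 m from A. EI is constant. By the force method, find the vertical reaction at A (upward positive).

R_A = 105.2 kN

Remove the prop at C; the released (primary) structure is a cantilever built in at A.
Free-end deflection of the primary structure under the applied loading (downward +):
  point load 80 at a = 2.35: Pa²(3L − a)/(6EI) = 2423/EI
  triangular load, peak 7 at the fixed end: w₀L⁴/(30EI) = 4448/EI
  clockwise couple 26 at a = 9.79: M₀a(2L − a)/(2EI) = 1745/EI
  δ_0 = 8615/EI
Tip deflection under a unit load at C: L³/(3EI) = 540.7/EI.
Compatibility at C: δ_0 − R_C·δ_{CC} = 0, so R_C = 8615/540.7 = 15.93 kN.
Vertical equilibrium: R_A = ΣP − R_C = 121.1 − 15.93 = 105.2 kN.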